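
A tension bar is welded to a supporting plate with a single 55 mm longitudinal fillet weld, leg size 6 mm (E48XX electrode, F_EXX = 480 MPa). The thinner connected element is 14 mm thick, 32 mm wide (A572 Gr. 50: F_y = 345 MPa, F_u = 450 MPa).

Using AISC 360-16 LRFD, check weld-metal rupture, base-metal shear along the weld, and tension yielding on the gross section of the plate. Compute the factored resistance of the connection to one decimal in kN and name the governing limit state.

Weld metal: throat = 0.707×6 = 4.242 mm, L = 55 mm. φR_n = 0.75 × 0.6 × 480 × 4.242 × 55 = 50.4 kN.
Base metal shear (14 mm plate): yield φR_n = 1.0×0.6×345×14×55 = 159.4 kN; rupture φR_n = 0.75×0.6×450×14×55 = 155.9 kN; take 155.9 kN (rupture).
Tension yield (gross): A_g = 32×14 = 448 mm². φR_n = 0.90 × 345 × 448 = 139.1 kN.
Governing: min(50.4, 155.9, 139.1) = 50.4 kN → weld metal.

50.4 kN (weld metal governs)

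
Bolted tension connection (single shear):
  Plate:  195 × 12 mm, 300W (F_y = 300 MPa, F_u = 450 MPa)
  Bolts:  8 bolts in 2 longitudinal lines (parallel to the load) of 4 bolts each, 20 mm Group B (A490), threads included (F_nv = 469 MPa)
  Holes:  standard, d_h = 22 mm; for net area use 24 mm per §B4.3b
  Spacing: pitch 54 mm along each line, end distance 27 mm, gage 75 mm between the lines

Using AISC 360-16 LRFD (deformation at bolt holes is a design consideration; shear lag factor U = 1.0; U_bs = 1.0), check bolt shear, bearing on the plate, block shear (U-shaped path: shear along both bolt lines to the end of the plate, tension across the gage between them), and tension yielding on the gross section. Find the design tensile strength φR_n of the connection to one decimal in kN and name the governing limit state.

631.8 kN (gross-section yield governs)

Bolt shear: A_b = π(20)²/4 = 314.16 mm². φR_n = 0.75 × 469 × 314.16 × 8 × 1 = 884.0 kN.
Bearing (12 mm plate, F_u = 450 MPa): end bolts L_c = 27 − 22/2 = 16, R_n = min(1.2×16×12×450, 2.4×20×12×450) = 103.68 kN/bolt; interior L_c = 54 − 22 = 32, R_n = 207.36 kN/bolt. φR_n = 0.75 × (2×103.68 + 6×207.36) = 1088.6 kN.
Block shear: shear path 2×[27+3×54] = 2×189 mm, A_gv = 4536, A_nv = 2×(189 − 3.5×24)×12 = 2520 mm²; tension across gage: (75 − 1×24)×12 = 612 mm². R_n = min(0.6×450×2520, 0.6×300×4536) + 1.0×450×612 = min(680.4, 816.48) + 275.4 = 955.8 kN. φR_n = 0.75 × 955.8 = 716.9 kN.
Tension yield (gross): A_g = 195×12 = 2340 mm². φR_n = 0.90 × 300 × 2340 = 631.8 kN.
Governing: min(884.0, 1088.6, 716.9, 631.8) = 631.8 kN → gross-section yield.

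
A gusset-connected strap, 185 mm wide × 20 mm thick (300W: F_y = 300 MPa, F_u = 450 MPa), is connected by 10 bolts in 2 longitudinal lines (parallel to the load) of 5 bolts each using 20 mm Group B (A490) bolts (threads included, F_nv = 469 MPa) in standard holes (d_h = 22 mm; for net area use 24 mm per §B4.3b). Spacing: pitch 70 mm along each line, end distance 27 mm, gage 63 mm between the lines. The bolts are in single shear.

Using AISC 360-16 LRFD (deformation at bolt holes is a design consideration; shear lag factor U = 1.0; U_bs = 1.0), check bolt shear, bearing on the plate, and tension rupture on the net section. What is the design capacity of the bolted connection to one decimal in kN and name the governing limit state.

Bolt shear: A_b = π(20)²/4 = 314.16 mm². φR_n = 0.75 × 469 × 314.16 × 10 × 1 = 1105.1 kN.
Bearing (20 mm plate, F_u = 450 MPa): end bolts L_c = 27 − 22/2 = 16, R_n = min(1.2×16×20×450, 2.4×20×20×450) = 172.8 kN/bolt; interior L_c = 70 − 22 = 48, R_n = 432 kN/bolt. φR_n = 0.75 × (2×172.8 + 8×432) = 2851.2 kN.
Tension rupture (net): A_n = (185 − 2×24)×20 = 2740 mm² (U = 1.0, A_e = A_n). φR_n = 0.75 × 450 × 2740 = 924.8 kN.
Governing: min(1105.1, 2851.2, 924.8) = 924.8 kN → net-section rupture.

924.8 kN (net-section rupture governs)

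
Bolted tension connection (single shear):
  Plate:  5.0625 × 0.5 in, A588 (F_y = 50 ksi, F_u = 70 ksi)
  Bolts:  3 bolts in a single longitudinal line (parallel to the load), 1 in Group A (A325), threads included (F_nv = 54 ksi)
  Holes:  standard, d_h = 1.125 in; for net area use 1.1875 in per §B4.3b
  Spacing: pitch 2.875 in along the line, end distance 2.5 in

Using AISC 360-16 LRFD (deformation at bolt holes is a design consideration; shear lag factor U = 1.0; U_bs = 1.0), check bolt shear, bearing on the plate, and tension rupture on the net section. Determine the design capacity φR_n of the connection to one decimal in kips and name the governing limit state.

Bolt shear: A_b = π(1)²/4 = 0.7854 in². φR_n = 0.75 × 54 × 0.7854 × 3 × 1 = 95.4 kips.
Bearing (0.5 in plate, F_u = 70 ksi): end bolts L_c = 2.5 − 1.125/2 = 1.9375, R_n = min(1.2×1.9375×0.5×70, 2.4×1×0.5×70) = 81.375 kips/bolt; interior L_c = 2.875 − 1.125 = 1.75, R_n = 73.5 kips/bolt. φR_n = 0.75 × (1×81.375 + 2×73.5) = 171.3 kips.
Tension rupture (net): A_n = (5.0625 − 1×1.1875)×0.5 = 1.9375 in² (U = 1.0, A_e = A_n). φR_n = 0.75 × 70 × 1.9375 = 101.7 kips.
Governing: min(95.4, 171.3, 101.7) = 95.4 kips → bolt shear.

95.4 kips (bolt shear governs)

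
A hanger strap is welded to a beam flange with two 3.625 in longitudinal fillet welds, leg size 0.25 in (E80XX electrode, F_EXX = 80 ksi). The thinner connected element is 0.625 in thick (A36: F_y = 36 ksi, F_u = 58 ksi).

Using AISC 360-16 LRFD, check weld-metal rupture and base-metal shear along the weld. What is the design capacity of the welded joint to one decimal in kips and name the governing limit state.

46.1 kips (weld metal governs)

Weld metal: throat = 0.707×0.25 = 0.17675 in, L = 2×3.625 = 7.25 in. φR_n = 0.75 × 0.6 × 80 × 0.17675 × 7.25 = 46.1 kips.
Base metal shear (0.625 in plate): yield φR_n = 1.0×0.6×36×0.625×7.25 = 97.9 kips; rupture φR_n = 0.75×0.6×58×0.625×7.25 = 118.3 kips; take 97.9 kips (yield).
Governing: min(46.1, 97.9) = 46.1 kips → weld metal.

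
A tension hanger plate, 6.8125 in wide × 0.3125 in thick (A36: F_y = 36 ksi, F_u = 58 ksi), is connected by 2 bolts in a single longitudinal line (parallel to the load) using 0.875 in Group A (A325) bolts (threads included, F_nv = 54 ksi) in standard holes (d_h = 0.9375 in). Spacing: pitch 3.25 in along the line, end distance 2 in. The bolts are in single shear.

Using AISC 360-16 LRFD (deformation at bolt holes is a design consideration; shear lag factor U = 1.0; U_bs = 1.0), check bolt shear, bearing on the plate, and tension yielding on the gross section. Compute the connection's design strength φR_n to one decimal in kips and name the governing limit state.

48.7 kips (bolt shear governs)

Bolt shear: A_b = π(0.875)²/4 = 0.60132 in². φR_n = 0.75 × 54 × 0.60132 × 2 × 1 = 48.7 kips.
Bearing (0.3125 in plate, F_u = 58 ksi): end bolts L_c = 2 − 0.9375/2 = 1.53125, R_n = min(1.2×1.53125×0.3125×58, 2.4×0.875×0.3125×58) = 33.305 kips/bolt; interior L_c = 3.25 − 0.9375 = 2.3125, R_n = 38.063 kips/bolt. φR_n = 0.75 × (1×33.305 + 1×38.063) = 53.5 kips.
Tension yield (gross): A_g = 6.8125×0.3125 = 2.1289 in². φR_n = 0.90 × 36 × 2.1289 = 69.0 kips.
Governing: min(48.7, 53.5, 69.0) = 48.7 kips → bolt shear.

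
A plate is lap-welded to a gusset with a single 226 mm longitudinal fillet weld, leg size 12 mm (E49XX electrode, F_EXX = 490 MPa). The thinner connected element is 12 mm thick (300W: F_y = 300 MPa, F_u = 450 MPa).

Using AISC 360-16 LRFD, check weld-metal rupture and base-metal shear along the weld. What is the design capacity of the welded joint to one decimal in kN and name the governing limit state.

Weld metal: throat = 0.707×12 = 8.484 mm, L = 226 mm. φR_n = 0.75 × 0.6 × 490 × 8.484 × 226 = 422.8 kN.
Base metal shear (12 mm plate): yield φR_n = 1.0×0.6×300×12×226 = 488.2 kN; rupture φR_n = 0.75×0.6×450×12×226 = 549.2 kN; take 488.2 kN (yield).
Governing: min(422.8, 488.2) = 422.8 kN → weld metal.

422.8 kN (weld metal governs)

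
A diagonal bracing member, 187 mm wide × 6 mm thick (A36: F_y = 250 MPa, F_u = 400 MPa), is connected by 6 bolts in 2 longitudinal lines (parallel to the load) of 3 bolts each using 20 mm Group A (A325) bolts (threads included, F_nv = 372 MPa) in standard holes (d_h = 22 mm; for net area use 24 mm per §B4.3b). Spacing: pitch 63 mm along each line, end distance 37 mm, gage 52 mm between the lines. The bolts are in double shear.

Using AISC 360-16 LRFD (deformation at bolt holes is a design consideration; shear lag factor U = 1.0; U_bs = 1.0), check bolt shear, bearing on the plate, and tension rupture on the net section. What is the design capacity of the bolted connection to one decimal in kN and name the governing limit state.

Bolt shear: A_b = π(20)²/4 = 314.16 mm². φR_n = 0.75 × 372 × 314.16 × 6 × 2 = 1051.8 kN.
Bearing (6 mm plate, F_u = 400 MPa): end bolts L_c = 37 − 22/2 = 26, R_n = min(1.2×26×6×400, 2.4×20×6×400) = 74.88 kN/bolt; interior L_c = 63 − 22 = 41, R_n = 115.2 kN/bolt. φR_n = 0.75 × (2×74.88 + 4×115.2) = 457.9 kN.
Tension rupture (net): A_n = (187 − 2×24)×6 = 834 mm² (U = 1.0, A_e = A_n). φR_n = 0.75 × 400 × 834 = 250.2 kN.
Governing: min(1051.8, 457.9, 250.2) = 250.2 kN → net-section rupture.

250.2 kN (net-section rupture governs)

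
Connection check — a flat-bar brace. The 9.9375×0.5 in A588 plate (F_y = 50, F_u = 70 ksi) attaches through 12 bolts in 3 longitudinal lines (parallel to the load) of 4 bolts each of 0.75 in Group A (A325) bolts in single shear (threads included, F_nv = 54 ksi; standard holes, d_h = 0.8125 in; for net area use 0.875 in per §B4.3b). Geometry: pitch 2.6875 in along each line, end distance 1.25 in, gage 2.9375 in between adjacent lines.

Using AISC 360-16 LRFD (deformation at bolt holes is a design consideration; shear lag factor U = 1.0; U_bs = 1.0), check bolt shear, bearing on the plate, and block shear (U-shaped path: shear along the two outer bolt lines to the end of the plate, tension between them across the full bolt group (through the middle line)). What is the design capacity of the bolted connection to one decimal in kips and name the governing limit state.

Bolt shear: A_b = π(0.75)²/4 = 0.44179 in². φR_n = 0.75 × 54 × 0.44179 × 12 × 1 = 214.7 kips.
Bearing (0.5 in plate, F_u = 70 ksi): end bolts L_c = 1.25 − 0.8125/2 = 0.84375, R_n = min(1.2×0.84375×0.5×70, 2.4×0.75×0.5×70) = 35.438 kips/bolt; interior L_c = 2.6875 − 0.8125 = 1.875, R_n = 63 kips/bolt. φR_n = 0.75 × (3×35.438 + 9×63) = 505.0 kips.
Block shear: shear path 2×[1.25+3×2.6875] = 2×9.3125 in, A_gv = 9.3125, A_nv = 2×(9.3125 − 3.5×0.875)×0.5 = 6.25 in²; tension across gage: (5.875 − 2×0.875)×0.5 = 2.0625 in². R_n = min(0.6×70×6.25, 0.6×50×9.3125) + 1.0×70×2.0625 = min(262.5, 279.38) + 144.38 = 406.88 kips. φR_n = 0.75 × 406.88 = 305.2 kips.
Governing: min(214.7, 505.0, 305.2) = 214.7 kips → bolt shear.

214.7 kips (bolt shear governs)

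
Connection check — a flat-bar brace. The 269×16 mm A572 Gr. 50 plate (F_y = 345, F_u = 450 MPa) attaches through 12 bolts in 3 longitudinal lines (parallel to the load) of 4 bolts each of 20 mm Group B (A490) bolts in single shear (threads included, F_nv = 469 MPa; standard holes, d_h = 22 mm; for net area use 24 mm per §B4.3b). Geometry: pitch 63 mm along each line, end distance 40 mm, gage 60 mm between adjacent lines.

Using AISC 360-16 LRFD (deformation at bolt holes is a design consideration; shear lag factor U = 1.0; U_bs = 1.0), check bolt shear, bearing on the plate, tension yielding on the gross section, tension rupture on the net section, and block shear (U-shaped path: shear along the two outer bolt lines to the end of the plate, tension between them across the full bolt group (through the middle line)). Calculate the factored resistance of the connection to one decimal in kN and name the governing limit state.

Bolt shear: A_b = π(20)²/4 = 314.16 mm². φR_n = 0.75 × 469 × 314.16 × 12 × 1 = 1326.1 kN.
Bearing (16 mm plate, F_u = 450 MPa): end bolts L_c = 40 − 22/2 = 29, R_n = min(1.2×29×16×450, 2.4×20×16×450) = 250.56 kN/bolt; interior L_c = 63 − 22 = 41, R_n = 345.6 kN/bolt. φR_n = 0.75 × (3×250.56 + 9×345.6) = 2896.6 kN.
Tension yield (gross): A_g = 269×16 = 4304 mm². φR_n = 0.90 × 345 × 4304 = 1336.4 kN.
Tension rupture (net): A_n = (269 − 3×24)×16 = 3152 mm² (U = 1.0, A_e = A_n). φR_n = 0.75 × 450 × 3152 = 1063.8 kN.
Block shear: shear path 2×[40+3×63] = 2×229 mm, A_gv = 7328, A_nv = 2×(229 − 3.5×24)×16 = 4640 mm²; tension across gage: (120 − 2×24)×16 = 1152 mm². R_n = min(0.6×450×4640, 0.6×345×7328) + 1.0×450×1152 = min(1252.8, 1516.9) + 518.4 = 1771.2 kN. φR_n = 0.75 × 1771.2 = 1328.4 kN.
Governing: min(1326.1, 2896.6, 1336.4, 1063.8, 1328.4) = 1063.8 kN → net-section rupture.

1063.8 kN (net-section rupture governs)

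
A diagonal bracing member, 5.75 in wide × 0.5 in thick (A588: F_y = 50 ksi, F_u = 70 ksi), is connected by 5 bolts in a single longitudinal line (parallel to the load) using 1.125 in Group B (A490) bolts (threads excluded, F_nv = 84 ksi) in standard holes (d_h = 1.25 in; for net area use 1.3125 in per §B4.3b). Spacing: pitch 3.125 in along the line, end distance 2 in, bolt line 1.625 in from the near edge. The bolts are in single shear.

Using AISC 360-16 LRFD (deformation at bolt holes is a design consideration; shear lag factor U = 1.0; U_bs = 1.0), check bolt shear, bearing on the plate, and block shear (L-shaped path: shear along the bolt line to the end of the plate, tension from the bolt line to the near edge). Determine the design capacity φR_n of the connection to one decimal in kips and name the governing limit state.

Bolt shear: A_b = π(1.125)²/4 = 0.99402 in². φR_n = 0.75 × 84 × 0.99402 × 5 × 1 = 313.1 kips.
Bearing (0.5 in plate, F_u = 70 ksi): end bolts L_c = 2 − 1.25/2 = 1.375, R_n = min(1.2×1.375×0.5×70, 2.4×1.125×0.5×70) = 57.75 kips/bolt; interior L_c = 3.125 − 1.25 = 1.875, R_n = 78.75 kips/bolt. φR_n = 0.75 × (1×57.75 + 4×78.75) = 279.6 kips.
Block shear: shear path 1×[2+4×3.125] = 1×14.5 in, A_gv = 7.25, A_nv = 1×(14.5 − 4.5×1.3125)×0.5 = 4.2969 in²; tension to near edge: (1.625 − 0.5×1.3125)×0.5 = 0.48438 in². R_n = min(0.6×70×4.2969, 0.6×50×7.25) + 1.0×70×0.48438 = min(180.47, 217.5) + 33.907 = 214.38 kips. φR_n = 0.75 × 214.38 = 160.8 kips.
Governing: min(313.1, 279.6, 160.8) = 160.8 kips → block shear.

160.8 kips (block shear governs)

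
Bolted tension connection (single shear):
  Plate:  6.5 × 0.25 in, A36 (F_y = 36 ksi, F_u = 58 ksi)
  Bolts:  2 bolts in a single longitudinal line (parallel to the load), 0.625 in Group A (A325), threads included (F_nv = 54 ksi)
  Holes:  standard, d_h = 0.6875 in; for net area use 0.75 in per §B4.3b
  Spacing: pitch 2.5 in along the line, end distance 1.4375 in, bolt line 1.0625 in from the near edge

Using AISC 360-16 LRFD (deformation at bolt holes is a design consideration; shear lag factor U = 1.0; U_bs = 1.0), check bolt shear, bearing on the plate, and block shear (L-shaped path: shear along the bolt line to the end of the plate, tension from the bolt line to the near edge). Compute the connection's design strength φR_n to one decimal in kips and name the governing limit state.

Bolt shear: A_b = π(0.625)²/4 = 0.3068 in². φR_n = 0.75 × 54 × 0.3068 × 2 × 1 = 24.9 kips.
Bearing (0.25 in plate, F_u = 58 ksi): end bolts L_c = 1.4375 − 0.6875/2 = 1.09375, R_n = min(1.2×1.09375×0.25×58, 2.4×0.625×0.25×58) = 19.031 kips/bolt; interior L_c = 2.5 − 0.6875 = 1.8125, R_n = 21.75 kips/bolt. φR_n = 0.75 × (1×19.031 + 1×21.75) = 30.6 kips.
Block shear: shear path 1×[1.4375+1×2.5] = 1×3.9375 in, A_gv = 0.98438, A_nv = 1×(3.9375 − 1.5×0.75)×0.25 = 0.70313 in²; tension to near edge: (1.0625 − 0.5×0.75)×0.25 = 0.17188 in². R_n = min(0.6×58×0.70313, 0.6×36×0.98438) + 1.0×58×0.17188 = min(24.469, 21.263) + 9.969 = 31.232 kips. φR_n = 0.75 × 31.232 = 23.4 kips.
Governing: min(24.9, 30.6, 23.4) = 23.4 kips → block shear.

23.4 kips (block shear governs)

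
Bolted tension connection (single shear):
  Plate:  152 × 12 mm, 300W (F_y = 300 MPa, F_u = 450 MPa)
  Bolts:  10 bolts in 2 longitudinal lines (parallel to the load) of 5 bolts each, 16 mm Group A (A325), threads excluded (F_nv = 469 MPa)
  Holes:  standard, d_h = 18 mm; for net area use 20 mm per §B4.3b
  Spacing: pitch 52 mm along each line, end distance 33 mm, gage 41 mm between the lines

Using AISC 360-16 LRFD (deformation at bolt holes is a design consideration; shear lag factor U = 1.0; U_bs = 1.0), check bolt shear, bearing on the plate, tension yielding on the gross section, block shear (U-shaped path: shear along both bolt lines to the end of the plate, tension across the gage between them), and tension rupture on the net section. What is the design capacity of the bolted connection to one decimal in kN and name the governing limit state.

Bolt shear: A_b = π(16)²/4 = 201.06 mm². φR_n = 0.75 × 469 × 201.06 × 10 × 1 = 707.2 kN.
Bearing (12 mm plate, F_u = 450 MPa): end bolts L_c = 33 − 18/2 = 24, R_n = min(1.2×24×12×450, 2.4×16×12×450) = 155.52 kN/bolt; interior L_c = 52 − 18 = 34, R_n = 207.36 kN/bolt. φR_n = 0.75 × (2×155.52 + 8×207.36) = 1477.4 kN.
Tension yield (gross): A_g = 152×12 = 1824 mm². φR_n = 0.90 × 300 × 1824 = 492.5 kN.
Block shear: shear path 2×[33+4×52] = 2×241 mm, A_gv = 5784, A_nv = 2×(241 − 4.5×20)×12 = 3624 mm²; tension across gage: (41 − 1×20)×12 = 252 mm². R_n = min(0.6×450×3624, 0.6×300×5784) + 1.0×450×252 = min(978.48, 1041.1) + 113.4 = 1091.9 kN. φR_n = 0.75 × 1091.9 = 818.9 kN.
Tension rupture (net): A_n = (152 − 2×20)×12 = 1344 mm² (U = 1.0, A_e = A_n). φR_n = 0.75 × 450 × 1344 = 453.6 kN.
Governing: min(707.2, 1477.4, 492.5, 818.9, 453.6) = 453.6 kN → net-section rupture.

453.6 kN (net-section rupture governs)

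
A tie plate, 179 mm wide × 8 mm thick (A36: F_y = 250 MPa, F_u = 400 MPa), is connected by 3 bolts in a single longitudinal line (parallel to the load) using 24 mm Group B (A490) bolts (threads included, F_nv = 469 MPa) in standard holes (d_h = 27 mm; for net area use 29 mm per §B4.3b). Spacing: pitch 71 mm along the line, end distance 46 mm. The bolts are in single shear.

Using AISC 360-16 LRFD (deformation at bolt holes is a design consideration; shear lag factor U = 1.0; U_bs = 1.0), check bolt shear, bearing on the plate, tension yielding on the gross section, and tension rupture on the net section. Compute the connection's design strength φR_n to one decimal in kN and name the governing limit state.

322.2 kN (gross-section yield governs)

Bolt shear: A_b = π(24)²/4 = 452.39 mm². φR_n = 0.75 × 469 × 452.39 × 3 × 1 = 477.4 kN.
Bearing (8 mm plate, F_u = 400 MPa): end bolts L_c = 46 − 27/2 = 32.5, R_n = min(1.2×32.5×8×400, 2.4×24×8×400) = 124.8 kN/bolt; interior L_c = 71 − 27 = 44, R_n = 168.96 kN/bolt. φR_n = 0.75 × (1×124.8 + 2×168.96) = 347.0 kN.
Tension yield (gross): A_g = 179×8 = 1432 mm². φR_n = 0.90 × 250 × 1432 = 322.2 kN.
Tension rupture (net): A_n = (179 − 1×29)×8 = 1200 mm² (U = 1.0, A_e = A_n). φR_n = 0.75 × 400 × 1200 = 360.0 kN.
Governing: min(477.4, 347.0, 322.2, 360.0) = 322.2 kN → gross-section yield.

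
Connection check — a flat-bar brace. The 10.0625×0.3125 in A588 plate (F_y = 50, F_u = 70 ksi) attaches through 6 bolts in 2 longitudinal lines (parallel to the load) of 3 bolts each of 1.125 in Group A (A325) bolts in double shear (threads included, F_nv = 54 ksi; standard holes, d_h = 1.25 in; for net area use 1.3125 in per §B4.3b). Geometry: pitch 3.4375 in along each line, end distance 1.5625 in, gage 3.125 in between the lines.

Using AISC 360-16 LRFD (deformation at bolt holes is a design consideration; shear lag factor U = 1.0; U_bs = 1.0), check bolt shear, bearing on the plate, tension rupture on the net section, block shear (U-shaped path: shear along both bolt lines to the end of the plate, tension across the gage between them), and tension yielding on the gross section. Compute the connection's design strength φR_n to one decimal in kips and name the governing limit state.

Bolt shear: A_b = π(1.125)²/4 = 0.99402 in². φR_n = 0.75 × 54 × 0.99402 × 6 × 2 = 483.1 kips.
Bearing (0.3125 in plate, F_u = 70 ksi): end bolts L_c = 1.5625 − 1.25/2 = 0.9375, R_n = min(1.2×0.9375×0.3125×70, 2.4×1.125×0.3125×70) = 24.609 kips/bolt; interior L_c = 3.4375 − 1.25 = 2.1875, R_n = 57.422 kips/bolt. φR_n = 0.75 × (2×24.609 + 4×57.422) = 209.2 kips.
Tension rupture (net): A_n = (10.0625 − 2×1.3125)×0.3125 = 2.3242 in² (U = 1.0, A_e = A_n). φR_n = 0.75 × 70 × 2.3242 = 122.0 kips.
Block shear: shear path 2×[1.5625+2×3.4375] = 2×8.4375 in, A_gv = 5.2734, A_nv = 2×(8.4375 − 2.5×1.3125)×0.3125 = 3.2227 in²; tension across gage: (3.125 − 1×1.3125)×0.3125 = 0.56641 in². R_n = min(0.6×70×3.2227, 0.6×50×5.2734) + 1.0×70×0.56641 = min(135.35, 158.2) + 39.649 = 175 kips. φR_n = 0.75 × 175 = 131.3 kips.
Tension yield (gross): A_g = 10.0625×0.3125 = 3.1445 in². φR_n = 0.90 × 50 × 3.1445 = 141.5 kips.
Governing: min(483.1, 209.2, 122.0, 131.3, 141.5) = 122.0 kips → net-section rupture.

122.0 kips (net-section rupture governs)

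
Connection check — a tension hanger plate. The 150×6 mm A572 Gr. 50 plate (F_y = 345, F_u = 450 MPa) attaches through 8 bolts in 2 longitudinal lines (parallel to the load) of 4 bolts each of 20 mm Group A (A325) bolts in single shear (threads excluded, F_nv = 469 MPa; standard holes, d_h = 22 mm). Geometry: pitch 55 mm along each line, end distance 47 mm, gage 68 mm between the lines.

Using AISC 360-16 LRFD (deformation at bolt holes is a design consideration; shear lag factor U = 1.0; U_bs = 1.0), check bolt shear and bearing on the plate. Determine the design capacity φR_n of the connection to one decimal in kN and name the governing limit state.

656.1 kN (bearing governs)

Bolt shear: A_b = π(20)²/4 = 314.16 mm². φR_n = 0.75 × 469 × 314.16 × 8 × 1 = 884.0 kN.
Bearing (6 mm plate, F_u = 450 MPa): end bolts L_c = 47 − 22/2 = 36, R_n = min(1.2×36×6×450, 2.4×20×6×450) = 116.64 kN/bolt; interior L_c = 55 − 22 = 33, R_n = 106.92 kN/bolt. φR_n = 0.75 × (2×116.64 + 6×106.92) = 656.1 kN.
Governing: min(884.0, 656.1) = 656.1 kN → bearing.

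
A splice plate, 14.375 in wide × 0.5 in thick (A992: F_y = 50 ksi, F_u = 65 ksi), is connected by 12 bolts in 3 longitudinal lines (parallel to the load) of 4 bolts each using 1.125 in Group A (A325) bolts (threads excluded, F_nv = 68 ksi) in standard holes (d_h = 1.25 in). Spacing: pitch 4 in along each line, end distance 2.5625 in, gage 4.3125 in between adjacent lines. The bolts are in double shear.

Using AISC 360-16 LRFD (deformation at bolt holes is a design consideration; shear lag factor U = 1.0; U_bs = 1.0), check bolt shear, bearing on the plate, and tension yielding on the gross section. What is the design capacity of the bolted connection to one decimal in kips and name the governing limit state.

Bolt shear: A_b = π(1.125)²/4 = 0.99402 in². φR_n = 0.75 × 68 × 0.99402 × 12 × 2 = 1216.7 kips.
Bearing (0.5 in plate, F_u = 65 ksi): end bolts L_c = 2.5625 − 1.25/2 = 1.9375, R_n = min(1.2×1.9375×0.5×65, 2.4×1.125×0.5×65) = 75.563 kips/bolt; interior L_c = 4 − 1.25 = 2.75, R_n = 87.75 kips/bolt. φR_n = 0.75 × (3×75.563 + 9×87.75) = 762.3 kips.
Tension yield (gross): A_g = 14.375×0.5 = 7.1875 in². φR_n = 0.90 × 50 × 7.1875 = 323.4 kips.
Governing: min(1216.7, 762.3, 323.4) = 323.4 kips → gross-section yield.

323.4 kips (gross-section yield governs)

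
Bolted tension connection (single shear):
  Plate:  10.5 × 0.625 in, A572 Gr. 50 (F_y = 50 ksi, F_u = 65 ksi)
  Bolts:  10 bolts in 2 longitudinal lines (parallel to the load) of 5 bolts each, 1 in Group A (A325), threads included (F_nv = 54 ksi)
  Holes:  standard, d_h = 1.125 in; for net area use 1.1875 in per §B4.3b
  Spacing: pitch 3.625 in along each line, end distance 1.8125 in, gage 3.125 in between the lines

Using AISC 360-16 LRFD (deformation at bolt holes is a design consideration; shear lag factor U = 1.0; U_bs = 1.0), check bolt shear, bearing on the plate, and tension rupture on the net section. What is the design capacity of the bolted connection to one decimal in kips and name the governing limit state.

247.6 kips (net-section rupture governs)

Bolt shear: A_b = π(1)²/4 = 0.7854 in². φR_n = 0.75 × 54 × 0.7854 × 10 × 1 = 318.1 kips.
Bearing (0.625 in plate, F_u = 65 ksi): end bolts L_c = 1.8125 − 1.125/2 = 1.25, R_n = min(1.2×1.25×0.625×65, 2.4×1×0.625×65) = 60.938 kips/bolt; interior L_c = 3.625 − 1.125 = 2.5, R_n = 97.5 kips/bolt. φR_n = 0.75 × (2×60.938 + 8×97.5) = 676.4 kips.
Tension rupture (net): A_n = (10.5 − 2×1.1875)×0.625 = 5.0781 in² (U = 1.0, A_e = A_n). φR_n = 0.75 × 65 × 5.0781 = 247.6 kips.
Governing: min(318.1, 676.4, 247.6) = 247.6 kips → net-section rupture.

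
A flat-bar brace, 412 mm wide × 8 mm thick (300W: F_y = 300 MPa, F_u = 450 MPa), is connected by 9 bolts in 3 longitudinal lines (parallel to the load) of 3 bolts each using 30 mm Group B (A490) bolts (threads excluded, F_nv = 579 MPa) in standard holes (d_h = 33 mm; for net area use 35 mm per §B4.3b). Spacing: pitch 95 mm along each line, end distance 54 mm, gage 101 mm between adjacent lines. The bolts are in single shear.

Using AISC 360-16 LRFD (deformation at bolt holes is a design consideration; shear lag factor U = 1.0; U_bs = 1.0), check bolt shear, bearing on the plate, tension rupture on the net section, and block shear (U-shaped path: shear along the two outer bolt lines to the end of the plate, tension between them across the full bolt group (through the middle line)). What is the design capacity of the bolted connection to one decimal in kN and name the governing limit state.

828.9 kN (net-section rupture governs)

Bolt shear: A_b = π(30)²/4 = 706.86 mm². φR_n = 0.75 × 579 × 706.86 × 9 × 1 = 2762.6 kN.
Bearing (8 mm plate, F_u = 450 MPa): end bolts L_c = 54 − 33/2 = 37.5, R_n = min(1.2×37.5×8×450, 2.4×30×8×450) = 162 kN/bolt; interior L_c = 95 − 33 = 62, R_n = 259.2 kN/bolt. φR_n = 0.75 × (3×162 + 6×259.2) = 1530.9 kN.
Tension rupture (net): A_n = (412 − 3×35)×8 = 2456 mm² (U = 1.0, A_e = A_n). φR_n = 0.75 × 450 × 2456 = 828.9 kN.
Block shear: shear path 2×[54+2×95] = 2×244 mm, A_gv = 3904, A_nv = 2×(244 − 2.5×35)×8 = 2504 mm²; tension across gage: (202 − 2×35)×8 = 1056 mm². R_n = min(0.6×450×2504, 0.6×300×3904) + 1.0×450×1056 = min(676.08, 702.72) + 475.2 = 1151.3 kN. φR_n = 0.75 × 1151.3 = 863.5 kN.
Governing: min(2762.6, 1530.9, 828.9, 863.5) = 828.9 kN → net-section rupture.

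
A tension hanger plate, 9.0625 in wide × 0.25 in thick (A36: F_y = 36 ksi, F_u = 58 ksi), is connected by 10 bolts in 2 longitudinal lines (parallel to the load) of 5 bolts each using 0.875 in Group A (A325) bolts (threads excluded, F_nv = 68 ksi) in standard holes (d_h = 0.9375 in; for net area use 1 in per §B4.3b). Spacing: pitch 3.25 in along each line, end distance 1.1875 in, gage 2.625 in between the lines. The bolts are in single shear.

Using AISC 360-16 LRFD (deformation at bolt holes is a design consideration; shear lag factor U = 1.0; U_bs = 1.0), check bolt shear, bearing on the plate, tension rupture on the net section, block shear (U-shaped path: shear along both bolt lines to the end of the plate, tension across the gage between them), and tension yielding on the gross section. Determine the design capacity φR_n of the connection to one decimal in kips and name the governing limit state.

73.4 kips (gross-section yield governs)

Bolt shear: A_b = π(0.875)²/4 = 0.60132 in². φR_n = 0.75 × 68 × 0.60132 × 10 × 1 = 306.7 kips.
Bearing (0.25 in plate, F_u = 58 ksi): end bolts L_c = 1.1875 − 0.9375/2 = 0.71875, R_n = min(1.2×0.71875×0.25×58, 2.4×0.875×0.25×58) = 12.506 kips/bolt; interior L_c = 3.25 − 0.9375 = 2.3125, R_n = 30.45 kips/bolt. φR_n = 0.75 × (2×12.506 + 8×30.45) = 201.5 kips.
Tension rupture (net): A_n = (9.0625 − 2×1)×0.25 = 1.7656 in² (U = 1.0, A_e = A_n). φR_n = 0.75 × 58 × 1.7656 = 76.8 kips.
Block shear: shear path 2×[1.1875+4×3.25] = 2×14.1875 in, A_gv = 7.0938, A_nv = 2×(14.1875 − 4.5×1)×0.25 = 4.8438 in²; tension across gage: (2.625 − 1×1)×0.25 = 0.40625 in². R_n = min(0.6×58×4.8438, 0.6×36×7.0938) + 1.0×58×0.40625 = min(168.56, 153.23) + 23.563 = 176.79 kips. φR_n = 0.75 × 176.79 = 132.6 kips.
Tension yield (gross): A_g = 9.0625×0.25 = 2.2656 in². φR_n = 0.90 × 36 × 2.2656 = 73.4 kips.
Governing: min(306.7, 201.5, 76.8, 132.6, 73.4) = 73.4 kips → gross-section yield.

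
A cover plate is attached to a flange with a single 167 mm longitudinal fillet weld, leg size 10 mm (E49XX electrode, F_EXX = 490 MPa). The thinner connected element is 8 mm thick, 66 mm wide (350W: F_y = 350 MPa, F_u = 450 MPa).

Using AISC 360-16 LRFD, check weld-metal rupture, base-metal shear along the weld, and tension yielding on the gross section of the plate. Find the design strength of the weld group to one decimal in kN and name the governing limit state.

166.3 kN (gross-section yield governs)

Weld metal: throat = 0.707×10 = 7.07 mm, L = 167 mm. φR_n = 0.75 × 0.6 × 490 × 7.07 × 167 = 260.3 kN.
Base metal shear (8 mm plate): yield φR_n = 1.0×0.6×350×8×167 = 280.6 kN; rupture φR_n = 0.75×0.6×450×8×167 = 270.5 kN; take 270.5 kN (rupture).
Tension yield (gross): A_g = 66×8 = 528 mm². φR_n = 0.90 × 350 × 528 = 166.3 kN.
Governing: min(260.3, 270.5, 166.3) = 166.3 kN → gross-section yield.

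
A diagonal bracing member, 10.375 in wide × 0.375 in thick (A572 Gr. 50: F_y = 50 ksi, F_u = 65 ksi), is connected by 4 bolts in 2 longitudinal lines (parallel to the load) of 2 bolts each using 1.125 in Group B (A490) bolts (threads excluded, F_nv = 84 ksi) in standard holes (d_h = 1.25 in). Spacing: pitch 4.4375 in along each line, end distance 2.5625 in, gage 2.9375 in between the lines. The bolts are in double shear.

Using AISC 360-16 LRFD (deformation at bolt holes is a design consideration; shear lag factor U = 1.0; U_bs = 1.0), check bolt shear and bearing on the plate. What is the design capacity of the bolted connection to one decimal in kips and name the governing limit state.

Bolt shear: A_b = π(1.125)²/4 = 0.99402 in². φR_n = 0.75 × 84 × 0.99402 × 4 × 2 = 501.0 kips.
Bearing (0.375 in plate, F_u = 65 ksi): end bolts L_c = 2.5625 − 1.25/2 = 1.9375, R_n = min(1.2×1.9375×0.375×65, 2.4×1.125×0.375×65) = 56.672 kips/bolt; interior L_c = 4.4375 − 1.25 = 3.1875, R_n = 65.813 kips/bolt. φR_n = 0.75 × (2×56.672 + 2×65.813) = 183.7 kips.
Governing: min(501.0, 183.7) = 183.7 kips → bearing.

183.7 kips (bearing governs)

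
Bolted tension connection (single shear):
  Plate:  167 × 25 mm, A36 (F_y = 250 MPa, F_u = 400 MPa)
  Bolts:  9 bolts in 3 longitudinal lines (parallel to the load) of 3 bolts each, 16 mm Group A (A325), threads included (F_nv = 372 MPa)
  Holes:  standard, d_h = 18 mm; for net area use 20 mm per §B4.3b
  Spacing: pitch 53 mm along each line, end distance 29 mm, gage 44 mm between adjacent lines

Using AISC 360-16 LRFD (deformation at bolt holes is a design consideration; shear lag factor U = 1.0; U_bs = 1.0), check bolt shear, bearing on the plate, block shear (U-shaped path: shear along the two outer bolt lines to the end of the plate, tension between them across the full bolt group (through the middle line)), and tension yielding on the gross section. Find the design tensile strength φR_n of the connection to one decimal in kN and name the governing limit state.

504.9 kN (bolt shear governs)

Bolt shear: A_b = π(16)²/4 = 201.06 mm². φR_n = 0.75 × 372 × 201.06 × 9 × 1 = 504.9 kN.
Bearing (25 mm plate, F_u = 400 MPa): end bolts L_c = 29 − 18/2 = 20, R_n = min(1.2×20×25×400, 2.4×16×25×400) = 240 kN/bolt; interior L_c = 53 − 18 = 35, R_n = 384 kN/bolt. φR_n = 0.75 × (3×240 + 6×384) = 2268.0 kN.
Block shear: shear path 2×[29+2×53] = 2×135 mm, A_gv = 6750, A_nv = 2×(135 − 2.5×20)×25 = 4250 mm²; tension across gage: (88 − 2×20)×25 = 1200 mm². R_n = min(0.6×400×4250, 0.6×250×6750) + 1.0×400×1200 = min(1020, 1012.5) + 480 = 1492.5 kN. φR_n = 0.75 × 1492.5 = 1119.4 kN.
Tension yield (gross): A_g = 167×25 = 4175 mm². φR_n = 0.90 × 250 × 4175 = 939.4 kN.
Governing: min(504.9, 2268.0, 1119.4, 939.4) = 504.9 kN → bolt shear.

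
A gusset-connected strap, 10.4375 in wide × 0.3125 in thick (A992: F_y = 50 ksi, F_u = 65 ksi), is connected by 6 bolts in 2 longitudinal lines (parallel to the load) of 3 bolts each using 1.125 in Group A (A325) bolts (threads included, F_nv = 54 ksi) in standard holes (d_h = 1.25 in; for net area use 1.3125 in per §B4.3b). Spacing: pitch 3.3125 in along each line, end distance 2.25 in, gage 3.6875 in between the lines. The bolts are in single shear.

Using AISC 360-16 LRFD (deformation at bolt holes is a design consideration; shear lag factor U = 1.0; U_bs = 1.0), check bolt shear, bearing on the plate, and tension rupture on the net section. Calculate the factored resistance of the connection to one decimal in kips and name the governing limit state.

119.0 kips (net-section rupture governs)

Bolt shear: A_b = π(1.125)²/4 = 0.99402 in². φR_n = 0.75 × 54 × 0.99402 × 6 × 1 = 241.5 kips.
Bearing (0.3125 in plate, F_u = 65 ksi): end bolts L_c = 2.25 − 1.25/2 = 1.625, R_n = min(1.2×1.625×0.3125×65, 2.4×1.125×0.3125×65) = 39.609 kips/bolt; interior L_c = 3.3125 − 1.25 = 2.0625, R_n = 50.273 kips/bolt. φR_n = 0.75 × (2×39.609 + 4×50.273) = 210.2 kips.
Tension rupture (net): A_n = (10.4375 − 2×1.3125)×0.3125 = 2.4414 in² (U = 1.0, A_e = A_n). φR_n = 0.75 × 65 × 2.4414 = 119.0 kips.
Governing: min(241.5, 210.2, 119.0) = 119.0 kips → net-section rupture.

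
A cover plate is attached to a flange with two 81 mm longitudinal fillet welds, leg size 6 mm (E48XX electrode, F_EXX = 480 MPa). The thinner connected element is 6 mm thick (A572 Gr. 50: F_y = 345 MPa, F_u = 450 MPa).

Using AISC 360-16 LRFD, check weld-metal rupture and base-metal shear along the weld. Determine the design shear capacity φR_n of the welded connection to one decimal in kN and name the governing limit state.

148.4 kN (weld metal governs)

Weld metal: throat = 0.707×6 = 4.242 mm, L = 2×81 = 162 mm. φR_n = 0.75 × 0.6 × 480 × 4.242 × 162 = 148.4 kN.
Base metal shear (6 mm plate): yield φR_n = 1.0×0.6×345×6×162 = 201.2 kN; rupture φR_n = 0.75×0.6×450×6×162 = 196.8 kN; take 196.8 kN (rupture).
Governing: min(148.4, 196.8) = 148.4 kN → weld metal.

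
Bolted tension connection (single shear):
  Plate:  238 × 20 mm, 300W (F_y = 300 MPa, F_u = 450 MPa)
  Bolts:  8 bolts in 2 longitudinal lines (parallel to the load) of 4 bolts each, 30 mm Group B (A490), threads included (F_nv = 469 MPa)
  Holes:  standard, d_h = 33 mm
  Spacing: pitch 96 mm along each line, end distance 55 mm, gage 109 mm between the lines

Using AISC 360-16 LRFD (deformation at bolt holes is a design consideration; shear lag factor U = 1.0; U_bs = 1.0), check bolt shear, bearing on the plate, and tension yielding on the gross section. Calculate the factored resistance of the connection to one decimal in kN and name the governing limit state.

Bolt shear: A_b = π(30)²/4 = 706.86 mm². φR_n = 0.75 × 469 × 706.86 × 8 × 1 = 1989.1 kN.
Bearing (20 mm plate, F_u = 450 MPa): end bolts L_c = 55 − 33/2 = 38.5, R_n = min(1.2×38.5×20×450, 2.4×30×20×450) = 415.8 kN/bolt; interior L_c = 96 − 33 = 63, R_n = 648 kN/bolt. φR_n = 0.75 × (2×415.8 + 6×648) = 3539.7 kN.
Tension yield (gross): A_g = 238×20 = 4760 mm². φR_n = 0.90 × 300 × 4760 = 1285.2 kN.
Governing: min(1989.1, 3539.7, 1285.2) = 1285.2 kN → gross-section yield.

1285.2 kN (gross-section yield governs)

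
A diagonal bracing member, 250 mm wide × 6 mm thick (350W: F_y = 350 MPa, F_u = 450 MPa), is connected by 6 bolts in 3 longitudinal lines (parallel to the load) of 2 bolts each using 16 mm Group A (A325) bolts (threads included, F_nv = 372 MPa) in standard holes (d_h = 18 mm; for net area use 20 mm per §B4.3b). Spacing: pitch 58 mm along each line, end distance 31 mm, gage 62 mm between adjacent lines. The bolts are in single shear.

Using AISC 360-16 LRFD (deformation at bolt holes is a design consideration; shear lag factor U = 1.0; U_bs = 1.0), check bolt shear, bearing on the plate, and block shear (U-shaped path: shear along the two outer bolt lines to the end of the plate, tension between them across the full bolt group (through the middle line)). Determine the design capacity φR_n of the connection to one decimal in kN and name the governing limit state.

Bolt shear: A_b = π(16)²/4 = 201.06 mm². φR_n = 0.75 × 372 × 201.06 × 6 × 1 = 336.6 kN.
Bearing (6 mm plate, F_u = 450 MPa): end bolts L_c = 31 − 18/2 = 22, R_n = min(1.2×22×6×450, 2.4×16×6×450) = 71.28 kN/bolt; interior L_c = 58 − 18 = 40, R_n = 103.68 kN/bolt. φR_n = 0.75 × (3×71.28 + 3×103.68) = 393.7 kN.
Block shear: shear path 2×[31+1×58] = 2×89 mm, A_gv = 1068, A_nv = 2×(89 − 1.5×20)×6 = 708 mm²; tension across gage: (124 − 2×20)×6 = 504 mm². R_n = min(0.6×450×708, 0.6×350×1068) + 1.0×450×504 = min(191.16, 224.28) + 226.8 = 417.96 kN. φR_n = 0.75 × 417.96 = 313.5 kN.
Governing: min(336.6, 393.7, 313.5) = 313.5 kN → block shear.

313.5 kN (block shear governs)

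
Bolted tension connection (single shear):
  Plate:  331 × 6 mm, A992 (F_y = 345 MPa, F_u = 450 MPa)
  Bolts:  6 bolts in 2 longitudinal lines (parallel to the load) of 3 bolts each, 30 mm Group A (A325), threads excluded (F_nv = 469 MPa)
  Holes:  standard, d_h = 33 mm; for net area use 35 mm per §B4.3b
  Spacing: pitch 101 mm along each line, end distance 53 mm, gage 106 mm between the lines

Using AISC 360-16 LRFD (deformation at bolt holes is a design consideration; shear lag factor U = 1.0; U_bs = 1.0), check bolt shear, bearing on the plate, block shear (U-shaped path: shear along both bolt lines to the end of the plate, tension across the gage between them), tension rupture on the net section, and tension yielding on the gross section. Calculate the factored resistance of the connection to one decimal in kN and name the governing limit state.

Bolt shear: A_b = π(30)²/4 = 706.86 mm². φR_n = 0.75 × 469 × 706.86 × 6 × 1 = 1491.8 kN.
Bearing (6 mm plate, F_u = 450 MPa): end bolts L_c = 53 − 33/2 = 36.5, R_n = min(1.2×36.5×6×450, 2.4×30×6×450) = 118.26 kN/bolt; interior L_c = 101 − 33 = 68, R_n = 194.4 kN/bolt. φR_n = 0.75 × (2×118.26 + 4×194.4) = 760.6 kN.
Block shear: shear path 2×[53+2×101] = 2×255 mm, A_gv = 3060, A_nv = 2×(255 − 2.5×35)×6 = 2010 mm²; tension across gage: (106 − 1×35)×6 = 426 mm². R_n = min(0.6×450×2010, 0.6×345×3060) + 1.0×450×426 = min(542.7, 633.42) + 191.7 = 734.4 kN. φR_n = 0.75 × 734.4 = 550.8 kN.
Tension rupture (net): A_n = (331 − 2×35)×6 = 1566 mm² (U = 1.0, A_e = A_n). φR_n = 0.75 × 450 × 1566 = 528.5 kN.
Tension yield (gross): A_g = 331×6 = 1986 mm². φR_n = 0.90 × 345 × 1986 = 616.7 kN.
Governing: min(1491.8, 760.6, 550.8, 528.5, 616.7) = 528.5 kN → net-section rupture.

528.5 kN (net-section rupture governs)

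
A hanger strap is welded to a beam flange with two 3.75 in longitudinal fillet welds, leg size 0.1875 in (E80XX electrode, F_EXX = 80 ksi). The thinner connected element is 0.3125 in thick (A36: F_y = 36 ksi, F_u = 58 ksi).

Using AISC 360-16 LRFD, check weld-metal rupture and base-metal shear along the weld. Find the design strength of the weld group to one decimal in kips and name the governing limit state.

Weld metal: throat = 0.707×0.1875 = 0.13256 in, L = 2×3.75 = 7.5 in. φR_n = 0.75 × 0.6 × 80 × 0.13256 × 7.5 = 35.8 kips.
Base metal shear (0.3125 in plate): yield φR_n = 1.0×0.6×36×0.3125×7.5 = 50.6 kips; rupture φR_n = 0.75×0.6×58×0.3125×7.5 = 61.2 kips; take 50.6 kips (yield).
Governing: min(35.8, 50.6) = 35.8 kips → weld metal.

35.8 kips (weld metal governs)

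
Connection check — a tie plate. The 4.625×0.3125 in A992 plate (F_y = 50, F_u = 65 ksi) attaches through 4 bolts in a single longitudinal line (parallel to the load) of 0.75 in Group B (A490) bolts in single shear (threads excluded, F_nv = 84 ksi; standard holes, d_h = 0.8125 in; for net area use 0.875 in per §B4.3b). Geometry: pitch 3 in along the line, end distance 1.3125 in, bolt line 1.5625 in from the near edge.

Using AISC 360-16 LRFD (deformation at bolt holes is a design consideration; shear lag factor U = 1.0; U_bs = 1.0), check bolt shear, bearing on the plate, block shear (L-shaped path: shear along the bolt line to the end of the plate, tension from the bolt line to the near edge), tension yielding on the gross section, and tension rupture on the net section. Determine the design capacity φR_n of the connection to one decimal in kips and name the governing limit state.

57.1 kips (net-section rupture governs)

Bolt shear: A_b = π(0.75)²/4 = 0.44179 in². φR_n = 0.75 × 84 × 0.44179 × 4 × 1 = 111.3 kips.
Bearing (0.3125 in plate, F_u = 65 ksi): end bolts L_c = 1.3125 − 0.8125/2 = 0.90625, R_n = min(1.2×0.90625×0.3125×65, 2.4×0.75×0.3125×65) = 22.09 kips/bolt; interior L_c = 3 − 0.8125 = 2.1875, R_n = 36.563 kips/bolt. φR_n = 0.75 × (1×22.09 + 3×36.563) = 98.8 kips.
Block shear: shear path 1×[1.3125+3×3] = 1×10.3125 in, A_gv = 3.2227, A_nv = 1×(10.3125 − 3.5×0.875)×0.3125 = 2.2656 in²; tension to near edge: (1.5625 − 0.5×0.875)×0.3125 = 0.35156 in². R_n = min(0.6×65×2.2656, 0.6×50×3.2227) + 1.0×65×0.35156 = min(88.358, 96.681) + 22.851 = 111.21 kips. φR_n = 0.75 × 111.21 = 83.4 kips.
Tension yield (gross): A_g = 4.625×0.3125 = 1.4453 in². φR_n = 0.90 × 50 × 1.4453 = 65.0 kips.
Tension rupture (net): A_n = (4.625 − 1×0.875)×0.3125 = 1.1719 in² (U = 1.0, A_e = A_n). φR_n = 0.75 × 65 × 1.1719 = 57.1 kips.
Governing: min(111.3, 98.8, 83.4, 65.0, 57.1) = 57.1 kips → net-section rupture.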